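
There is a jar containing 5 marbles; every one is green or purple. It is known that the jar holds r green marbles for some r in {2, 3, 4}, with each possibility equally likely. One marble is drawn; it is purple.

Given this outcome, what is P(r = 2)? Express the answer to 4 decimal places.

Compute the likelihood of this draw for each case: P(data | r = 2) = (3/5) = 3/5; P(data | r = 3) = (2/5) = 2/5; P(data | r = 4) = (1/5) = 1/5.
Weighting by the prior gives 1/3 · 3/5 = 1/5, 1/3 · 2/5 = 2/15, 1/3 · 1/5 = 1/15; summing to 2/5.
Therefore the posterior P(r = 2 | data) = (1/5) / (2/5) = 1/2.

0.5000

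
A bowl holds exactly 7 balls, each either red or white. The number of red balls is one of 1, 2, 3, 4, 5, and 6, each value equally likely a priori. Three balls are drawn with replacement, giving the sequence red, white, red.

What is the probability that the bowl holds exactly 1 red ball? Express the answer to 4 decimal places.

0.0306

The likelihood of the observed sequence under each hypothesis: P(data | r = 1) = (1/7)(6/7)(1/7) = 0.017493; P(data | r = 2) = (2/7)(5/7)(2/7) = 0.058309; P(data | r = 3) = (3/7)(4/7)(3/7) = 0.10496; P(data | r = 4) = (4/7)(3/7)(4/7) = 0.13994; P(data | r = 5) = (5/7)(2/7)(5/7) = 0.14577; P(data | r = 6) = (6/7)(1/7)(6/7) = 0.10496.
Multiplying each by its prior: 1/6 · 0.017493 = 0.0029155, 1/6 · 0.058309 = 0.0097182, 1/6 · 0.10496 = 0.017493, 1/6 · 0.13994 = 0.023324, 1/6 · 0.14577 = 0.024295, 1/6 · 0.10496 = 0.017493; these sum to 0.095238.
Hence P(r = 1 | data) = (0.0029155) / (0.095238) = 0.030612.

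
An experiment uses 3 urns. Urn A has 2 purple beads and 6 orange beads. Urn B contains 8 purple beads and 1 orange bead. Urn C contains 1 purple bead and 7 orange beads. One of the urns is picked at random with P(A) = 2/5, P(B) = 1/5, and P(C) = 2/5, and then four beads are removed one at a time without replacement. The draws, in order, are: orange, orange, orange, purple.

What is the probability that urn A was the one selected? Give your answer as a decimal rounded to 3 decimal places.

0.533

For each hypothesis, P(data | H) works out to: P(data | urn A) = (6/8)(5/7)(4/6)(2/5) = 1/7; P(data | urn B) = (1/9)(0/8) = 0; P(data | urn C) = (7/8)(6/7)(5/6)(1/5) = 1/8.
Multiplying each by its prior: 2/5 · 1/7 = 2/35, 1/5 · 0 = 0, 2/5 · 1/8 = 1/20; with total 3/28.
So P(urn A | data) = (2/35) / (3/28) = 8/15.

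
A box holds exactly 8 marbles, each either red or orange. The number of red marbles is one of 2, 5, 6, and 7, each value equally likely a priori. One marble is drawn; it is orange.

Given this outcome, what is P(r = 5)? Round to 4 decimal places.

Compute the likelihood of this draw for each case: P(data | r = 2) = (6/8) = 3/4; P(data | r = 5) = (3/8) = 3/8; P(data | r = 6) = (2/8) = 1/4; P(data | r = 7) = (1/8) = 1/8.
Multiplying each by its prior: 1/4 · 3/4 = 3/16, 1/4 · 3/8 = 3/32, 1/4 · 1/4 = 1/16, 1/4 · 1/8 = 1/32; with total 3/8.
So P(r = 5 | data) = (3/32) / (3/8) = 1/4.

0.2500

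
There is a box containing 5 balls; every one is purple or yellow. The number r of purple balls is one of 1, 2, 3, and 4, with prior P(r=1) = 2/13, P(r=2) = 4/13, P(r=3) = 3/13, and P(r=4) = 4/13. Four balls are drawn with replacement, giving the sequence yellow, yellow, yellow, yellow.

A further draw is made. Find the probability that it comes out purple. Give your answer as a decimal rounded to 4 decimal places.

For each hypothesis, P(data | H) works out to: P(data | r = 1) = (4/5)(4/5)(4/5)(4/5) = 0.4096; P(data | r = 2) = (3/5)(3/5)(3/5)(3/5) = 0.1296; P(data | r = 3) = (2/5)(2/5)(2/5)(2/5) = 0.0256; P(data | r = 4) = (1/5)(1/5)(1/5)(1/5) = 0.0016.
Multiplying each by its prior: 2/13 · 0.4096 = 0.063015, 4/13 · 0.1296 = 0.039877, 3/13 · 0.0256 = 0.0059077, 4/13 · 0.0016 = 0.00049231; these sum to 0.10929.
Normalising, the posterior is P(r = 1 | data) = 0.57658, P(r = 2 | data) = 0.36486, P(r = 3 | data) = 0.054054, P(r = 4 | data) = 0.0045045.
So P(purple next | data) = Σ P(purple next | H) P(H | data) = (1/5)(0.57658) + (2/5)(0.36486) + (3/5)(0.054054) + (4/5)(0.0045045) = 0.2973.

0.2973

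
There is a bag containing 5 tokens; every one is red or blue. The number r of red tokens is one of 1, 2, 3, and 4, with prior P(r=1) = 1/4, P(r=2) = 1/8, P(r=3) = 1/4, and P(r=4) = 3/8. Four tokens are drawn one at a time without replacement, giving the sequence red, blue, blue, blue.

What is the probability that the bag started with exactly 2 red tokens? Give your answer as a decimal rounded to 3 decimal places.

0.200

For each hypothesis, P(data | H) works out to: P(data | r = 1) = (1/5)(4/4)(3/3)(2/2) = 1/5; P(data | r = 2) = (2/5)(3/4)(2/3)(1/2) = 1/10; P(data | r = 3) = (3/5)(2/4)(1/3)(0/2) = 0; P(data | r = 4) = (4/5)(1/4)(0/3) = 0.
Weighting by the prior gives 1/4 · 1/5 = 1/20, 1/8 · 1/10 = 1/80, 1/4 · 0 = 0, 3/8 · 0 = 0; these sum to 1/16.
By Bayes' rule, P(r = 2 | data) = (1/80) / (1/16) = 1/5.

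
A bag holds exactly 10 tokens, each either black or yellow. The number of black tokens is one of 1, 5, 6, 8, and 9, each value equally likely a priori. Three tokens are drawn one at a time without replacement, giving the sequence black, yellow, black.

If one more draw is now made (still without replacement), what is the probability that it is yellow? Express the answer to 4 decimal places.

0.3083

Under each hypothesis, the probability of the observed sequence is: P(data | r = 1) = (1/10)(9/9)(0/8) = 0; P(data | r = 5) = (5/10)(5/9)(4/8) = 5/36; P(data | r = 6) = (6/10)(4/9)(5/8) = 1/6; P(data | r = 8) = (8/10)(2/9)(7/8) = 7/45; P(data | r = 9) = (9/10)(1/9)(8/8) = 1/10.
The prior-weighted likelihoods are 1/5 · 0 = 0, 1/5 · 5/36 = 1/36, 1/5 · 1/6 = 1/30, 1/5 · 7/45 = 7/225, 1/5 · 1/10 = 1/50; these sum to 101/900.
The posterior is then P(r = 1 | data) = 0, P(r = 5 | data) = 25/101, P(r = 6 | data) = 30/101, P(r = 8 | data) = 28/101, P(r = 9 | data) = 18/101.
So P(yellow next | data) = Σ P(yellow next | H) P(H | data) = (4/7)(25/101) + (3/7)(30/101) + (1/7)(28/101) + (0)(18/101) = 218/707.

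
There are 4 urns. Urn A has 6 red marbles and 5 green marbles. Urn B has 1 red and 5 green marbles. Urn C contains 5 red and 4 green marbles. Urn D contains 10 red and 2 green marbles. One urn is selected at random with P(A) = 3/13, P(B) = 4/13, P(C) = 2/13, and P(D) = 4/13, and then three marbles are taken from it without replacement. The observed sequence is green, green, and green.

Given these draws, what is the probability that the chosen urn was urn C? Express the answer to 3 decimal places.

Under each hypothesis, the probability of the observed sequence is: P(data | urn A) = (5/11)(4/10)(3/9) = 0.060606; P(data | urn B) = (5/6)(4/5)(3/4) = 0.5; P(data | urn C) = (4/9)(3/8)(2/7) = 0.047619; P(data | urn D) = (2/12)(1/11)(0/10) = 0.
The prior-weighted likelihoods are 3/13 · 0.060606 = 0.013986, 4/13 · 0.5 = 0.15385, 2/13 · 0.047619 = 0.007326, 4/13 · 0 = 0; summing to 0.17516.
Hence P(urn C | data) = (0.007326) / (0.17516) = 0.041825.

0.042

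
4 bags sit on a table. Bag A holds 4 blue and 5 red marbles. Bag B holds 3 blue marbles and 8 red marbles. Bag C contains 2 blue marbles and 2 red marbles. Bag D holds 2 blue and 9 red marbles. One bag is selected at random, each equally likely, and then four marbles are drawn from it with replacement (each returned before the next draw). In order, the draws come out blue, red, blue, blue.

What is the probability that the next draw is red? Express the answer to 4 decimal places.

0.5582

Compute the likelihood of the observed sequence for each case: P(data | bag A) = (4/9)(5/9)(4/9)(4/9) = 0.048773; P(data | bag B) = (3/11)(8/11)(3/11)(3/11) = 0.014753; P(data | bag C) = (2/4)(2/4)(2/4)(2/4) = 0.0625; P(data | bag D) = (2/11)(9/11)(2/11)(2/11) = 0.0049177.
The prior-weighted likelihoods are 1/4 · 0.048773 = 0.012193, 1/4 · 0.014753 = 0.0036883, 1/4 · 0.0625 = 0.015625, 1/4 · 0.0049177 = 0.0012294; summing to 0.032736.
Dividing through by the total gives posterior P(bag A | data) = 0.37247, P(bag B | data) = 0.11267, P(bag C | data) = 0.4773, P(bag D | data) = 0.037556.
Averaging over the posterior, P(red next | data) = (5/9)(0.37247) + (8/11)(0.11267) + (1/2)(0.4773) + (9/11)(0.037556) = 0.55825.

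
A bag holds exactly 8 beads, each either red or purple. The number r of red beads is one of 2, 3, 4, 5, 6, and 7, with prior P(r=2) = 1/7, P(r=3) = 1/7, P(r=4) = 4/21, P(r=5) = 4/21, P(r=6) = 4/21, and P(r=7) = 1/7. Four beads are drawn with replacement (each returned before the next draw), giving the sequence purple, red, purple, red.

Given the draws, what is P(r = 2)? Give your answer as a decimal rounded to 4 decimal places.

0.1151

Under each hypothesis, the probability of the observed sequence is: P(data | r = 2) = (6/8)(2/8)(6/8)(2/8) = 0.035156; P(data | r = 3) = (5/8)(3/8)(5/8)(3/8) = 0.054932; P(data | r = 4) = (4/8)(4/8)(4/8)(4/8) = 0.0625; P(data | r = 5) = (3/8)(5/8)(3/8)(5/8) = 0.054932; P(data | r = 6) = (2/8)(6/8)(2/8)(6/8) = 0.035156; P(data | r = 7) = (1/8)(7/8)(1/8)(7/8) = 0.011963.
Weighting by the prior gives 1/7 · 0.035156 = 0.0050223, 1/7 · 0.054932 = 0.0078474, 4/21 · 0.0625 = 0.011905, 4/21 · 0.054932 = 0.010463, 4/21 · 0.035156 = 0.0066964, 1/7 · 0.011963 = 0.001709; summing to 0.043643.
By Bayes' rule, P(r = 2 | data) = (0.0050223) / (0.043643) = 0.11508.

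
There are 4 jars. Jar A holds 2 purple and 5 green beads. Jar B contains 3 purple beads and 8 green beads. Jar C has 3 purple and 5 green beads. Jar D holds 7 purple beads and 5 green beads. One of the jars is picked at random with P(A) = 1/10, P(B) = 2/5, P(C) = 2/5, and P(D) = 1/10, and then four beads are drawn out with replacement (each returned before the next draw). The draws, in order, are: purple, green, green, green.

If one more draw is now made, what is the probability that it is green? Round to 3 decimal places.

0.672

Compute the likelihood of the observed sequence for each case: P(data | jar A) = (2/7)(5/7)(5/7)(5/7) = 0.10412; P(data | jar B) = (3/11)(8/11)(8/11)(8/11) = 0.10491; P(data | jar C) = (3/8)(5/8)(5/8)(5/8) = 0.091553; P(data | jar D) = (7/12)(5/12)(5/12)(5/12) = 0.042197.
Weighting by the prior gives 1/10 · 0.10412 = 0.010412, 2/5 · 0.10491 = 0.041964, 2/5 · 0.091553 = 0.036621, 1/10 · 0.042197 = 0.0042197; with total 0.093217.
The posterior is then P(jar A | data) = 0.1117, P(jar B | data) = 0.45018, P(jar C | data) = 0.39286, P(jar D | data) = 0.045267.
So P(green next | data) = Σ P(green next | H) P(H | data) = (5/7)(0.1117) + (8/11)(0.45018) + (5/8)(0.39286) + (5/12)(0.045267) = 0.67158.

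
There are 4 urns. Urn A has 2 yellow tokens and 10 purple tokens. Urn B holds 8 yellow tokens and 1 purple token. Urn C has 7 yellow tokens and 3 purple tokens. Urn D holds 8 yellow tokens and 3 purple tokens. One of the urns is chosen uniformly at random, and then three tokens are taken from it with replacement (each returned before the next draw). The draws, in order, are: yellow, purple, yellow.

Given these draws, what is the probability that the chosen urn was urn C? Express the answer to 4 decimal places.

0.3655

Compute the likelihood of the observed sequence for each case: P(data | urn A) = (2/12)(10/12)(2/12) = 0.023148; P(data | urn B) = (8/9)(1/9)(8/9) = 0.087791; P(data | urn C) = (7/10)(3/10)(7/10) = 0.147; P(data | urn D) = (8/11)(3/11)(8/11) = 0.14425.
Multiplying each by its prior: 1/4 · 0.023148 = 0.005787, 1/4 · 0.087791 = 0.021948, 1/4 · 0.147 = 0.03675, 1/4 · 0.14425 = 0.036063; summing to 0.10055.
So P(urn C | data) = (0.03675) / (0.10055) = 0.3655.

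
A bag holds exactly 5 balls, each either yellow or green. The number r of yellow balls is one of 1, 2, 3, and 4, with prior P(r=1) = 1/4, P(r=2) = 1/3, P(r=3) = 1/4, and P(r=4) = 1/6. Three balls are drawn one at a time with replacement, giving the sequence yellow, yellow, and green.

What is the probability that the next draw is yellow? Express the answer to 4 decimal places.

0.5452

The likelihood of the observed sequence under each hypothesis: P(data | r = 1) = (1/5)(1/5)(4/5) = 4/125; P(data | r = 2) = (2/5)(2/5)(3/5) = 12/125; P(data | r = 3) = (3/5)(3/5)(2/5) = 18/125; P(data | r = 4) = (4/5)(4/5)(1/5) = 16/125.
Weighting by the prior gives 1/4 · 4/125 = 1/125, 1/3 · 12/125 = 4/125, 1/4 · 18/125 = 9/250, 1/6 · 16/125 = 8/375; these sum to 73/750.
The posterior is then P(r = 1 | data) = 6/73, P(r = 2 | data) = 24/73, P(r = 3 | data) = 27/73, P(r = 4 | data) = 16/73.
Averaging over the posterior, P(yellow next | data) = (1/5)(6/73) + (2/5)(24/73) + (3/5)(27/73) + (4/5)(16/73) = 199/365.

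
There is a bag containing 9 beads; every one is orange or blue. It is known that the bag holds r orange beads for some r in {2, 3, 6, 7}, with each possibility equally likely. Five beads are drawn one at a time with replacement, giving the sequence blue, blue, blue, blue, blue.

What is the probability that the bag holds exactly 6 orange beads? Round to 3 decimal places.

Under each hypothesis, the probability of the observed sequence is: P(data | r = 2) = (7/9)(7/9)(7/9)(7/9)(7/9) = 0.28463; P(data | r = 3) = (6/9)(6/9)(6/9)(6/9)(6/9) = 0.13169; P(data | r = 6) = (3/9)(3/9)(3/9)(3/9)(3/9) = 0.0041152; P(data | r = 7) = (2/9)(2/9)(2/9)(2/9)(2/9) = 0.00054192.
Weighting by the prior gives 1/4 · 0.28463 = 0.071157, 1/4 · 0.13169 = 0.032922, 1/4 · 0.0041152 = 0.0010288, 1/4 · 0.00054192 = 0.00013548; with total 0.10524.
Hence P(r = 6 | data) = (0.0010288) / (0.10524) = 0.0097755.

0.010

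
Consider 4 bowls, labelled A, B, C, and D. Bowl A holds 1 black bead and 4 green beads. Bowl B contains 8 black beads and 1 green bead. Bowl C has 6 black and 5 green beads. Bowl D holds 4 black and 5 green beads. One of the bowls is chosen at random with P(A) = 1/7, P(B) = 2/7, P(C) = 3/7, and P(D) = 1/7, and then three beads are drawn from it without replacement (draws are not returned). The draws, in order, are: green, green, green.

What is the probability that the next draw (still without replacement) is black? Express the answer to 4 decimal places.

Under each hypothesis, the probability of the observed sequence is: P(data | bowl A) = (4/5)(3/4)(2/3) = 0.4; P(data | bowl B) = (1/9)(0/8) = 0; P(data | bowl C) = (5/11)(4/10)(3/9) = 0.060606; P(data | bowl D) = (5/9)(4/8)(3/7) = 0.11905.
Weighting by the prior gives 1/7 · 0.4 = 0.057143, 2/7 · 0 = 0, 3/7 · 0.060606 = 0.025974, 1/7 · 0.11905 = 0.017007; summing to 0.10012.
Dividing through by the total gives posterior P(bowl A | data) = 0.57072, P(bowl B | data) = 0, P(bowl C | data) = 0.25942, P(bowl D | data) = 0.16986.
The predictive probability is P(black next | data) = (1/2)(0.57072) + (3/4)(0.25942) + (2/3)(0.16986) = 0.59316.

0.5932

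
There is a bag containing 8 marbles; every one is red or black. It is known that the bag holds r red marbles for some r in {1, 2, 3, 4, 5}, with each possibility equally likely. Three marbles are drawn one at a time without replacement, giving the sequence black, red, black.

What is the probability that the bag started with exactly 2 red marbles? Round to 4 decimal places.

The likelihood of the observed sequence under each hypothesis: P(data | r = 1) = (7/8)(1/7)(6/6) = 1/8; P(data | r = 2) = (6/8)(2/7)(5/6) = 5/28; P(data | r = 3) = (5/8)(3/7)(4/6) = 5/28; P(data | r = 4) = (4/8)(4/7)(3/6) = 1/7; P(data | r = 5) = (3/8)(5/7)(2/6) = 5/56.
Multiplying each by its prior: 1/5 · 1/8 = 1/40, 1/5 · 5/28 = 1/28, 1/5 · 5/28 = 1/28, 1/5 · 1/7 = 1/35, 1/5 · 5/56 = 1/56; summing to 1/7.
Therefore the posterior P(r = 2 | data) = (1/28) / (1/7) = 1/4.

0.2500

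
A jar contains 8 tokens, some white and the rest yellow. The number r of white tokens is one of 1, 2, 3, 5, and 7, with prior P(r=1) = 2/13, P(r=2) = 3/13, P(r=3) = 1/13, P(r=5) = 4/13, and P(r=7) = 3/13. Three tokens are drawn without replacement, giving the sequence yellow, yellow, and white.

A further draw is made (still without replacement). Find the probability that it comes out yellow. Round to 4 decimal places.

0.6486

Compute the likelihood of the observed sequence for each case: P(data | r = 1) = (7/8)(6/7)(1/6) = 1/8; P(data | r = 2) = (6/8)(5/7)(2/6) = 5/28; P(data | r = 3) = (5/8)(4/7)(3/6) = 5/28; P(data | r = 5) = (3/8)(2/7)(5/6) = 5/56; P(data | r = 7) = (1/8)(0/7) = 0.
The prior-weighted likelihoods are 2/13 · 1/8 = 1/52, 3/13 · 5/28 = 15/364, 1/13 · 5/28 = 5/364, 4/13 · 5/56 = 5/182, 3/13 · 0 = 0; these sum to 37/364.
Dividing through by the total gives posterior P(r = 1 | data) = 7/37, P(r = 2 | data) = 15/37, P(r = 3 | data) = 5/37, P(r = 5 | data) = 10/37, P(r = 7 | data) = 0.
Averaging over the posterior, P(yellow next | data) = (1)(7/37) + (4/5)(15/37) + (3/5)(5/37) + (1/5)(10/37) = 24/37.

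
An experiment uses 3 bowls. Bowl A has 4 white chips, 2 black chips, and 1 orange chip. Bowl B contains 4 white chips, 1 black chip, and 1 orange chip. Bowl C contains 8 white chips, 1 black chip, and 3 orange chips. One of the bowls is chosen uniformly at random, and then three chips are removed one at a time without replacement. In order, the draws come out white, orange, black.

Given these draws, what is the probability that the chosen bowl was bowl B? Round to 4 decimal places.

0.3720

Compute the likelihood of the observed sequence for each case: P(data | bowl A) = (4/7)(1/6)(2/5) = 4/105; P(data | bowl B) = (4/6)(1/5)(1/4) = 1/30; P(data | bowl C) = (8/12)(3/11)(1/10) = 1/55.
Multiplying each by its prior: 1/3 · 4/105 = 4/315, 1/3 · 1/30 = 1/90, 1/3 · 1/55 = 1/165; summing to 23/770.
So P(bowl B | data) = (1/90) / (23/770) = 77/207.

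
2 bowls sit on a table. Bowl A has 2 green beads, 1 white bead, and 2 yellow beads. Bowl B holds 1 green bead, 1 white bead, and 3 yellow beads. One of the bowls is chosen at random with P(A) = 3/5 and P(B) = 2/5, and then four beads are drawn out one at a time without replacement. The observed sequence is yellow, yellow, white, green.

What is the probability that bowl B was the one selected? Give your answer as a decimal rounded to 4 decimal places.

0.5000

The likelihood of the observed sequence under each hypothesis: P(data | bowl A) = (2/5)(1/4)(1/3)(2/2) = 1/30; P(data | bowl B) = (3/5)(2/4)(1/3)(1/2) = 1/20.
Weighting by the prior gives 3/5 · 1/30 = 1/50, 2/5 · 1/20 = 1/50; summing to 1/25.
By Bayes' rule, P(bowl B | data) = (1/50) / (1/25) = 1/2.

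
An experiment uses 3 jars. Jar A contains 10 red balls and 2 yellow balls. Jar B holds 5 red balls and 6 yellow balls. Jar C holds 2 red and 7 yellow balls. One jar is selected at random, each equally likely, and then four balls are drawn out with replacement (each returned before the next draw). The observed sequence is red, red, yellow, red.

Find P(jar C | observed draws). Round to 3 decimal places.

0.055

The likelihood of the observed sequence under each hypothesis: P(data | jar A) = (10/12)(10/12)(2/12)(10/12) = 0.096451; P(data | jar B) = (5/11)(5/11)(6/11)(5/11) = 0.051226; P(data | jar C) = (2/9)(2/9)(7/9)(2/9) = 0.0085353.
Multiplying each by its prior: 1/3 · 0.096451 = 0.03215, 1/3 · 0.051226 = 0.017075, 1/3 · 0.0085353 = 0.0028451; summing to 0.052071.
By Bayes' rule, P(jar C | data) = (0.0028451) / (0.052071) = 0.054639.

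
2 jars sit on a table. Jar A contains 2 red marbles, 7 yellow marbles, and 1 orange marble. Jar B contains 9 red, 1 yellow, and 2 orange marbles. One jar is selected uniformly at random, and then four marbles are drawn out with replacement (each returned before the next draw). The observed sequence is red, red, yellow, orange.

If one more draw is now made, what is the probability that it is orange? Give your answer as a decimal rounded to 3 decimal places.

For each hypothesis, P(data | H) works out to: P(data | jar A) = (2/10)(2/10)(7/10)(1/10) = 0.0028; P(data | jar B) = (9/12)(9/12)(1/12)(2/12) = 0.0078125.
Weighting by the prior gives 1/2 · 0.0028 = 0.0014, 1/2 · 0.0078125 = 0.0039062; with total 0.0053063.
Normalising, the posterior is P(jar A | data) = 0.26384, P(jar B | data) = 0.73616.
Averaging over the posterior, P(orange next | data) = (1/10)(0.26384) + (1/6)(0.73616) = 0.14908.

0.149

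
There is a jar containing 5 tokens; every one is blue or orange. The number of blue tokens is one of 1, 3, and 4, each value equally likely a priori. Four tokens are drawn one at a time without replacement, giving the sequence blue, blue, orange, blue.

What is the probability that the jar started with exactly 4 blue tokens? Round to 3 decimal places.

0.667

Under each hypothesis, the probability of the observed sequence is: P(data | r = 1) = (1/5)(0/4) = 0; P(data | r = 3) = (3/5)(2/4)(2/3)(1/2) = 1/10; P(data | r = 4) = (4/5)(3/4)(1/3)(2/2) = 1/5.
Weighting by the prior gives 1/3 · 0 = 0, 1/3 · 1/10 = 1/30, 1/3 · 1/5 = 1/15; with total 1/10.
By Bayes' rule, P(r = 4 | data) = (1/15) / (1/10) = 2/3.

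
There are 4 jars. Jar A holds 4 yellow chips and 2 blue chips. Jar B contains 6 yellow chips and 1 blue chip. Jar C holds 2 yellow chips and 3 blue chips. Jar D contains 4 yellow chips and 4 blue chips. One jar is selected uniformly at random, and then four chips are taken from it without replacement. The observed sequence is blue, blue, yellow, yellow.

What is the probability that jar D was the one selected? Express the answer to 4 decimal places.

Under each hypothesis, the probability of the observed sequence is: P(data | jar A) = (2/6)(1/5)(4/4)(3/3) = 1/15; P(data | jar B) = (1/7)(0/6) = 0; P(data | jar C) = (3/5)(2/4)(2/3)(1/2) = 1/10; P(data | jar D) = (4/8)(3/7)(4/6)(3/5) = 3/35.
The prior-weighted likelihoods are 1/4 · 1/15 = 1/60, 1/4 · 0 = 0, 1/4 · 1/10 = 1/40, 1/4 · 3/35 = 3/140; summing to 53/840.
So P(jar D | data) = (3/140) / (53/840) = 18/53.

0.3396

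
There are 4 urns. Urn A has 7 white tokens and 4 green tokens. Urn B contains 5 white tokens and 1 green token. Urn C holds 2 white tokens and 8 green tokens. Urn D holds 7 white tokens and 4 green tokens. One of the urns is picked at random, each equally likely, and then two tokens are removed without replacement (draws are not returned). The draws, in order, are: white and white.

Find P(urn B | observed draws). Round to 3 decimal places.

0.459

The likelihood of the observed sequence under each hypothesis: P(data | urn A) = (7/11)(6/10) = 0.38182; P(data | urn B) = (5/6)(4/5) = 0.66667; P(data | urn C) = (2/10)(1/9) = 0.022222; P(data | urn D) = (7/11)(6/10) = 0.38182.
Multiplying each by its prior: 1/4 · 0.38182 = 0.095455, 1/4 · 0.66667 = 0.16667, 1/4 · 0.022222 = 0.0055556, 1/4 · 0.38182 = 0.095455; summing to 0.36313.
Hence P(urn B | data) = (0.16667) / (0.36313) = 0.45897.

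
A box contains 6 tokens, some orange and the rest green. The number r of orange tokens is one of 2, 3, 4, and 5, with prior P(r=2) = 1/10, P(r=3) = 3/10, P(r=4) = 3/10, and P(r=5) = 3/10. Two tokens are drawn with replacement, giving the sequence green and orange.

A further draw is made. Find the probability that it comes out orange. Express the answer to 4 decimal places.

Compute the likelihood of the observed sequence for each case: P(data | r = 2) = (4/6)(2/6) = 2/9; P(data | r = 3) = (3/6)(3/6) = 1/4; P(data | r = 4) = (2/6)(4/6) = 2/9; P(data | r = 5) = (1/6)(5/6) = 5/36.
Weighting by the prior gives 1/10 · 2/9 = 1/45, 3/10 · 1/4 = 3/40, 3/10 · 2/9 = 1/15, 3/10 · 5/36 = 1/24; summing to 37/180.
The posterior is then P(r = 2 | data) = 4/37, P(r = 3 | data) = 27/74, P(r = 4 | data) = 12/37, P(r = 5 | data) = 15/74.
So P(orange next | data) = Σ P(orange next | H) P(H | data) = (1/3)(4/37) + (1/2)(27/74) + (2/3)(12/37) + (5/6)(15/74) = 67/111.

0.6036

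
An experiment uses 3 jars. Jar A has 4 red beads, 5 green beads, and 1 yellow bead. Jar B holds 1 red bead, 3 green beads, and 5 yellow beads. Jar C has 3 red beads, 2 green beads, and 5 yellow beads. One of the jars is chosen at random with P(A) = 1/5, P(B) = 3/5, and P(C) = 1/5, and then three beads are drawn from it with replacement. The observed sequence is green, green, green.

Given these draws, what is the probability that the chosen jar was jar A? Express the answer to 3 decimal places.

Compute the likelihood of the observed sequence for each case: P(data | jar A) = (5/10)(5/10)(5/10) = 0.125; P(data | jar B) = (3/9)(3/9)(3/9) = 0.037037; P(data | jar C) = (2/10)(2/10)(2/10) = 0.008.
The prior-weighted likelihoods are 1/5 · 0.125 = 0.025, 3/5 · 0.037037 = 0.022222, 1/5 · 0.008 = 0.0016; with total 0.048822.
So P(jar A | data) = (0.025) / (0.048822) = 0.51206.

0.512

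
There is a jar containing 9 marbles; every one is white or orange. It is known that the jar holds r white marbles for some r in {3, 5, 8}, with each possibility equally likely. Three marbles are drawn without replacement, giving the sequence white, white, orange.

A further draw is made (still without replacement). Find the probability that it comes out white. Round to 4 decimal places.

For each hypothesis, P(data | H) works out to: P(data | r = 3) = (3/9)(2/8)(6/7) = 1/14; P(data | r = 5) = (5/9)(4/8)(4/7) = 10/63; P(data | r = 8) = (8/9)(7/8)(1/7) = 1/9.
The prior-weighted likelihoods are 1/3 · 1/14 = 1/42, 1/3 · 10/63 = 10/189, 1/3 · 1/9 = 1/27; summing to 43/378.
Normalising, the posterior is P(r = 3 | data) = 9/43, P(r = 5 | data) = 20/43, P(r = 8 | data) = 14/43.
The predictive probability is P(white next | data) = (1/6)(9/43) + (1/2)(20/43) + (1)(14/43) = 51/86.

0.5930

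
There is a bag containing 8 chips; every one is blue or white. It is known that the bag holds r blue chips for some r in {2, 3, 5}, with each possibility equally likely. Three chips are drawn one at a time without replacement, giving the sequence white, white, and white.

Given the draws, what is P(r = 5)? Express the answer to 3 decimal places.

0.032

For each hypothesis, P(data | H) works out to: P(data | r = 2) = (6/8)(5/7)(4/6) = 5/14; P(data | r = 3) = (5/8)(4/7)(3/6) = 5/28; P(data | r = 5) = (3/8)(2/7)(1/6) = 1/56.
The prior-weighted likelihoods are 1/3 · 5/14 = 5/42, 1/3 · 5/28 = 5/84, 1/3 · 1/56 = 1/168; these sum to 31/168.
Hence P(r = 5 | data) = (1/168) / (31/168) = 1/31.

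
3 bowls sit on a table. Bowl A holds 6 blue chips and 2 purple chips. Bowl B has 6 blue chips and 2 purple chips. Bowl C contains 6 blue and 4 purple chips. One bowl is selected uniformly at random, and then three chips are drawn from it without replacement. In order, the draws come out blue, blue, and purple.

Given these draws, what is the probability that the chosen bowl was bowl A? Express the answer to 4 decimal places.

The likelihood of the observed sequence under each hypothesis: P(data | bowl A) = (6/8)(5/7)(2/6) = 5/28; P(data | bowl B) = (6/8)(5/7)(2/6) = 5/28; P(data | bowl C) = (6/10)(5/9)(4/8) = 1/6.
The prior-weighted likelihoods are 1/3 · 5/28 = 5/84, 1/3 · 5/28 = 5/84, 1/3 · 1/6 = 1/18; with total 11/63.
Therefore the posterior P(bowl A | data) = (5/84) / (11/63) = 15/44.

0.3409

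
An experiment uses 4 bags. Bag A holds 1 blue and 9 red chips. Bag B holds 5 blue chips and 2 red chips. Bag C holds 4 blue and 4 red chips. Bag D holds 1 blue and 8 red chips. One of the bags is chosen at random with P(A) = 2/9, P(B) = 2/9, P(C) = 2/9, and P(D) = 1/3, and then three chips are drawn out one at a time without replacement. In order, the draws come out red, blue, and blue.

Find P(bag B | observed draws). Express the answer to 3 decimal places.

0.571

Under each hypothesis, the probability of the observed sequence is: P(data | bag A) = (9/10)(1/9)(0/8) = 0; P(data | bag B) = (2/7)(5/6)(4/5) = 4/21; P(data | bag C) = (4/8)(4/7)(3/6) = 1/7; P(data | bag D) = (8/9)(1/8)(0/7) = 0.
The prior-weighted likelihoods are 2/9 · 0 = 0, 2/9 · 4/21 = 8/189, 2/9 · 1/7 = 2/63, 1/3 · 0 = 0; with total 2/27.
By Bayes' rule, P(bag B | data) = (8/189) / (2/27) = 4/7.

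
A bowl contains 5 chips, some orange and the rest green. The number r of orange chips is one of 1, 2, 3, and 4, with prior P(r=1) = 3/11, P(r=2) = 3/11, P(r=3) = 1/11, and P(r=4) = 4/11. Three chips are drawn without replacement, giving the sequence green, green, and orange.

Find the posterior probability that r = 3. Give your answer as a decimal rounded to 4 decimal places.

For each hypothesis, P(data | H) works out to: P(data | r = 1) = (4/5)(3/4)(1/3) = 1/5; P(data | r = 2) = (3/5)(2/4)(2/3) = 1/5; P(data | r = 3) = (2/5)(1/4)(3/3) = 1/10; P(data | r = 4) = (1/5)(0/4) = 0.
The prior-weighted likelihoods are 3/11 · 1/5 = 3/55, 3/11 · 1/5 = 3/55, 1/11 · 1/10 = 1/110, 4/11 · 0 = 0; with total 13/110.
Therefore the posterior P(r = 3 | data) = (1/110) / (13/110) = 1/13.

0.0769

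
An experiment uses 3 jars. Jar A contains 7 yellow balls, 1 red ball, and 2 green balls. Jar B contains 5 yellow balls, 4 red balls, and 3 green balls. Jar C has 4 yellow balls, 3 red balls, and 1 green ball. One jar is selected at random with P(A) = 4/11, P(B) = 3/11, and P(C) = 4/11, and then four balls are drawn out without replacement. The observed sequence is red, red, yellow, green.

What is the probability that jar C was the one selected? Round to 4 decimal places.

0.5570

Compute the likelihood of the observed sequence for each case: P(data | jar A) = (1/10)(0/9) = 0; P(data | jar B) = (4/12)(3/11)(5/10)(3/9) = 0.015152; P(data | jar C) = (3/8)(2/7)(4/6)(1/5) = 0.014286.
The prior-weighted likelihoods are 4/11 · 0 = 0, 3/11 · 0.015152 = 0.0041322, 4/11 · 0.014286 = 0.0051948; with total 0.009327.
By Bayes' rule, P(jar C | data) = (0.0051948) / (0.009327) = 0.55696.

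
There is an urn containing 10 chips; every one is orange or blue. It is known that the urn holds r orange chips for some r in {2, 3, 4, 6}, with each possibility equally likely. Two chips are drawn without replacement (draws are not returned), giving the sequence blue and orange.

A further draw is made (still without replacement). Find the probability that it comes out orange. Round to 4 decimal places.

0.3676

Compute the likelihood of the observed sequence for each case: P(data | r = 2) = (8/10)(2/9) = 8/45; P(data | r = 3) = (7/10)(3/9) = 7/30; P(data | r = 4) = (6/10)(4/9) = 4/15; P(data | r = 6) = (4/10)(6/9) = 4/15.
The prior-weighted likelihoods are 1/4 · 8/45 = 2/45, 1/4 · 7/30 = 7/120, 1/4 · 4/15 = 1/15, 1/4 · 4/15 = 1/15; with total 17/72.
The posterior is then P(r = 2 | data) = 16/85, P(r = 3 | data) = 21/85, P(r = 4 | data) = 24/85, P(r = 6 | data) = 24/85.
So P(orange next | data) = Σ P(orange next | H) P(H | data) = (1/8)(16/85) + (1/4)(21/85) + (3/8)(24/85) + (5/8)(24/85) = 25/68.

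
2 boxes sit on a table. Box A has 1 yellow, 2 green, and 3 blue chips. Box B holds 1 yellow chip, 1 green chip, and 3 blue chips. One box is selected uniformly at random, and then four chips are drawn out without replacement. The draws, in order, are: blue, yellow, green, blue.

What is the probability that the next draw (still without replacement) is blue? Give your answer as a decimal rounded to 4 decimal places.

0.8000

Compute the likelihood of the observed sequence for each case: P(data | box A) = (3/6)(1/5)(2/4)(2/3) = 1/30; P(data | box B) = (3/5)(1/4)(1/3)(2/2) = 1/20.
Multiplying each by its prior: 1/2 · 1/30 = 1/60, 1/2 · 1/20 = 1/40; with total 1/24.
Dividing through by the total gives posterior P(box A | data) = 2/5, P(box B | data) = 3/5.
So P(blue next | data) = Σ P(blue next | H) P(H | data) = (1/2)(2/5) + (1)(3/5) = 4/5.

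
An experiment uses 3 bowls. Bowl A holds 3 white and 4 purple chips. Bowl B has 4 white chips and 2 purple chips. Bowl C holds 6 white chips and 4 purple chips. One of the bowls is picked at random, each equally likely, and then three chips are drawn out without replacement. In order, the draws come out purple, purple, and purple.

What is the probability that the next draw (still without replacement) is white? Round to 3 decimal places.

Under each hypothesis, the probability of the observed sequence is: P(data | bowl A) = (4/7)(3/6)(2/5) = 4/35; P(data | bowl B) = (2/6)(1/5)(0/4) = 0; P(data | bowl C) = (4/10)(3/9)(2/8) = 1/30.
Multiplying each by its prior: 1/3 · 4/35 = 4/105, 1/3 · 0 = 0, 1/3 · 1/30 = 1/90; with total 31/630.
Normalising, the posterior is P(bowl A | data) = 24/31, P(bowl B | data) = 0, P(bowl C | data) = 7/31.
Averaging over the posterior, P(white next | data) = (3/4)(24/31) + (6/7)(7/31) = 24/31.

0.774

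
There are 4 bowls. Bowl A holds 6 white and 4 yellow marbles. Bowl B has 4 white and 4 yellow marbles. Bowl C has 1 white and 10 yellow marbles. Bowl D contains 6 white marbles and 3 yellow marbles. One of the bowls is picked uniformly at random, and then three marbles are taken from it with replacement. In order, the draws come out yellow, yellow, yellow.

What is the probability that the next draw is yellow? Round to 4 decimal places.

For each hypothesis, P(data | H) works out to: P(data | bowl A) = (4/10)(4/10)(4/10) = 0.064; P(data | bowl B) = (4/8)(4/8)(4/8) = 0.125; P(data | bowl C) = (10/11)(10/11)(10/11) = 0.75131; P(data | bowl D) = (3/9)(3/9)(3/9) = 0.037037.
Multiplying each by its prior: 1/4 · 0.064 = 0.016, 1/4 · 0.125 = 0.03125, 1/4 · 0.75131 = 0.18783, 1/4 · 0.037037 = 0.0092593; these sum to 0.24434.
The posterior is then P(bowl A | data) = 0.065483, P(bowl B | data) = 0.1279, P(bowl C | data) = 0.76873, P(bowl D | data) = 0.037895.
The predictive probability is P(yellow next | data) = (2/5)(0.065483) + (1/2)(0.1279) + (10/11)(0.76873) + (1/3)(0.037895) = 0.80161.

0.8016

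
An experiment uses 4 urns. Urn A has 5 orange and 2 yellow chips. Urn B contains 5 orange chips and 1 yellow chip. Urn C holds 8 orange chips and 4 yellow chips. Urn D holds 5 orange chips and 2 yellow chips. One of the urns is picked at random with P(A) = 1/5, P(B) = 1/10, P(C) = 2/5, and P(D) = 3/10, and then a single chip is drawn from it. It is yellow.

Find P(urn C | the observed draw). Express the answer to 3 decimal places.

Compute the likelihood of this draw for each case: P(data | urn A) = (2/7) = 2/7; P(data | urn B) = (1/6) = 1/6; P(data | urn C) = (4/12) = 1/3; P(data | urn D) = (2/7) = 2/7.
The prior-weighted likelihoods are 1/5 · 2/7 = 2/35, 1/10 · 1/6 = 1/60, 2/5 · 1/3 = 2/15, 3/10 · 2/7 = 3/35; with total 41/140.
So P(urn C | data) = (2/15) / (41/140) = 56/123.

0.455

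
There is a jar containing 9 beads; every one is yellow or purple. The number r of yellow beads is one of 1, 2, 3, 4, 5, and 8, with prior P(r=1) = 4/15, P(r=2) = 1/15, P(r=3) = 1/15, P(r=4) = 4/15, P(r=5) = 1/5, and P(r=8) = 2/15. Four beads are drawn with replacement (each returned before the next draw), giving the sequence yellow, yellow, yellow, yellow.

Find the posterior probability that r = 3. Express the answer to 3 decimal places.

For each hypothesis, P(data | H) works out to: P(data | r = 1) = (1/9)(1/9)(1/9)(1/9) = 0.00015242; P(data | r = 2) = (2/9)(2/9)(2/9)(2/9) = 0.0024387; P(data | r = 3) = (3/9)(3/9)(3/9)(3/9) = 0.012346; P(data | r = 4) = (4/9)(4/9)(4/9)(4/9) = 0.039018; P(data | r = 5) = (5/9)(5/9)(5/9)(5/9) = 0.09526; P(data | r = 8) = (8/9)(8/9)(8/9)(8/9) = 0.6243.
Weighting by the prior gives 4/15 · 0.00015242 = 4.0644e-05, 1/15 · 0.0024387 = 0.00016258, 1/15 · 0.012346 = 0.00082305, 4/15 · 0.039018 = 0.010405, 1/5 · 0.09526 = 0.019052, 2/15 · 0.6243 = 0.083239; these sum to 0.11372.
By Bayes' rule, P(r = 3 | data) = (0.00082305) / (0.11372) = 0.0072373.

0.007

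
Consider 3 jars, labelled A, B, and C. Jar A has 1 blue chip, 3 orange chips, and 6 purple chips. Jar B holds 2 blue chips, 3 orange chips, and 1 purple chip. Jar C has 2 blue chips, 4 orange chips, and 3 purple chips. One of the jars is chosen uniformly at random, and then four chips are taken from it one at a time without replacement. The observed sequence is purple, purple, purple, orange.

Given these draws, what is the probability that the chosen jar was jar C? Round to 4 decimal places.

0.1000

For each hypothesis, P(data | H) works out to: P(data | jar A) = (6/10)(5/9)(4/8)(3/7) = 1/14; P(data | jar B) = (1/6)(0/5) = 0; P(data | jar C) = (3/9)(2/8)(1/7)(4/6) = 1/126.
The prior-weighted likelihoods are 1/3 · 1/14 = 1/42, 1/3 · 0 = 0, 1/3 · 1/126 = 1/378; with total 5/189.
So P(jar C | data) = (1/378) / (5/189) = 1/10.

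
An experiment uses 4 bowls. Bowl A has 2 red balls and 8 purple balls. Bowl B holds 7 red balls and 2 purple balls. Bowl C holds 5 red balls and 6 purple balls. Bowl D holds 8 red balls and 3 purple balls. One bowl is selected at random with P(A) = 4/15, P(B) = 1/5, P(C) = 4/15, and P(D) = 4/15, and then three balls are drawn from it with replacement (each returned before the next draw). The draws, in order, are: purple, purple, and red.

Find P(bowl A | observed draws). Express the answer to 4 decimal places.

Under each hypothesis, the probability of the observed sequence is: P(data | bowl A) = (8/10)(8/10)(2/10) = 0.128; P(data | bowl B) = (2/9)(2/9)(7/9) = 0.038409; P(data | bowl C) = (6/11)(6/11)(5/11) = 0.13524; P(data | bowl D) = (3/11)(3/11)(8/11) = 0.054095.
Multiplying each by its prior: 4/15 · 0.128 = 0.034133, 1/5 · 0.038409 = 0.0076818, 4/15 · 0.13524 = 0.036063, 4/15 · 0.054095 = 0.014425; these sum to 0.092303.
Therefore the posterior P(bowl A | data) = (0.034133) / (0.092303) = 0.36979.

0.3698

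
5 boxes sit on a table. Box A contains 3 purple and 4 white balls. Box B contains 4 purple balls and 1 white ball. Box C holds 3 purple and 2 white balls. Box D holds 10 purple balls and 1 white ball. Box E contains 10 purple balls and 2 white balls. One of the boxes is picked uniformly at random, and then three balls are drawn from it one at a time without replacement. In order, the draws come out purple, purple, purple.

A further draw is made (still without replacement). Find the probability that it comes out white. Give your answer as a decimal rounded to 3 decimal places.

For each hypothesis, P(data | H) works out to: P(data | box A) = (3/7)(2/6)(1/5) = 0.028571; P(data | box B) = (4/5)(3/4)(2/3) = 0.4; P(data | box C) = (3/5)(2/4)(1/3) = 0.1; P(data | box D) = (10/11)(9/10)(8/9) = 0.72727; P(data | box E) = (10/12)(9/11)(8/10) = 0.54545.
Weighting by the prior gives 1/5 · 0.028571 = 0.0057143, 1/5 · 0.4 = 0.08, 1/5 · 0.1 = 0.02, 1/5 · 0.72727 = 0.14545, 1/5 · 0.54545 = 0.10909; with total 0.36026.
Normalising, the posterior is P(box A | data) = 0.015862, P(box B | data) = 0.22206, P(box C | data) = 0.055516, P(box D | data) = 0.40375, P(box E | data) = 0.30281.
So P(white next | data) = Σ P(white next | H) P(H | data) = (1)(0.015862) + (1/2)(0.22206) + (1)(0.055516) + (1/8)(0.40375) + (2/9)(0.30281) = 0.30017.

0.300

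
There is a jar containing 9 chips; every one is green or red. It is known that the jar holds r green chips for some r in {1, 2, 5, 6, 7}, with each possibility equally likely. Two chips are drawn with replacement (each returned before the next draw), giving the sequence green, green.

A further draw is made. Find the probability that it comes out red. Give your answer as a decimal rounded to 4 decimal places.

0.3304

Compute the likelihood of the observed sequence for each case: P(data | r = 1) = (1/9)(1/9) = 1/81; P(data | r = 2) = (2/9)(2/9) = 4/81; P(data | r = 5) = (5/9)(5/9) = 25/81; P(data | r = 6) = (6/9)(6/9) = 4/9; P(data | r = 7) = (7/9)(7/9) = 49/81.
Multiplying each by its prior: 1/5 · 1/81 = 1/405, 1/5 · 4/81 = 4/405, 1/5 · 25/81 = 5/81, 1/5 · 4/9 = 4/45, 1/5 · 49/81 = 49/405; summing to 23/81.
Dividing through by the total gives posterior P(r = 1 | data) = 1/115, P(r = 2 | data) = 4/115, P(r = 5 | data) = 5/23, P(r = 6 | data) = 36/115, P(r = 7 | data) = 49/115.
Averaging over the posterior, P(red next | data) = (8/9)(1/115) + (7/9)(4/115) + (4/9)(5/23) + (1/3)(36/115) + (2/9)(49/115) = 38/115.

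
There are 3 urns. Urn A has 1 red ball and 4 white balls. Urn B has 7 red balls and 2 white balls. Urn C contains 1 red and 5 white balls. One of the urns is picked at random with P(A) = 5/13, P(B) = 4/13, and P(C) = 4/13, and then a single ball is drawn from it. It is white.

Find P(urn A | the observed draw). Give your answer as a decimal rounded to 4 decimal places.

0.4865

For each hypothesis, P(data | H) works out to: P(data | urn A) = (4/5) = 4/5; P(data | urn B) = (2/9) = 2/9; P(data | urn C) = (5/6) = 5/6.
Multiplying each by its prior: 5/13 · 4/5 = 4/13, 4/13 · 2/9 = 8/117, 4/13 · 5/6 = 10/39; these sum to 74/117.
By Bayes' rule, P(urn A | data) = (4/13) / (74/117) = 18/37.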